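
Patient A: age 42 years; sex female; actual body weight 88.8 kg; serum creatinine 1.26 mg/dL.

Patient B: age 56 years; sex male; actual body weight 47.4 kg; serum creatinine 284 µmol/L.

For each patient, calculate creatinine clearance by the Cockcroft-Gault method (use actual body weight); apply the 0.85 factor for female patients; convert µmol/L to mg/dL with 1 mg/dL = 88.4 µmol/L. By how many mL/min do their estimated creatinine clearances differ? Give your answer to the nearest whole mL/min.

Patient A: CrCl = (140 − 42) × 88.8 / (72 × 1.26) × 0.85 = 8702.4 / 90.72 × 0.85 ≈ 81.5 mL/min
Patient B: SCr = 284 / 88.4 = 3.213 mg/dL
Patient B: CrCl = (140 − 56) × 47.4 / (72 × 3.213) = 3981.6 / 231.34 ≈ 17.2 mL/min
|81.5 − 17.2| = 64.3 mL/min

64 mL/min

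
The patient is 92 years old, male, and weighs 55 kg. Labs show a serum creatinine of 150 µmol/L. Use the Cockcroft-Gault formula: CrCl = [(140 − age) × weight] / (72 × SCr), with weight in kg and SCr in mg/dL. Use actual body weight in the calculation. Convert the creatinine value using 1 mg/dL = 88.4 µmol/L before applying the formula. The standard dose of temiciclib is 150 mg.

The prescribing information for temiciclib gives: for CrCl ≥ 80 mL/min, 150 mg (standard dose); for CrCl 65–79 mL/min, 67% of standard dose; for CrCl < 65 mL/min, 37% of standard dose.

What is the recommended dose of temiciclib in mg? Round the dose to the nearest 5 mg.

55 mg

SCr = 150 / 88.4 = 1.697 mg/dL
CrCl = (140 − 92) × 55 / (72 × 1.697) = 2640.0 / 122.18 ≈ 21.6 mL/min
CrCl ≈ 22 mL/min → bracket < 65 mL/min.
37% of 150 mg = 55.5 mg → 55 mg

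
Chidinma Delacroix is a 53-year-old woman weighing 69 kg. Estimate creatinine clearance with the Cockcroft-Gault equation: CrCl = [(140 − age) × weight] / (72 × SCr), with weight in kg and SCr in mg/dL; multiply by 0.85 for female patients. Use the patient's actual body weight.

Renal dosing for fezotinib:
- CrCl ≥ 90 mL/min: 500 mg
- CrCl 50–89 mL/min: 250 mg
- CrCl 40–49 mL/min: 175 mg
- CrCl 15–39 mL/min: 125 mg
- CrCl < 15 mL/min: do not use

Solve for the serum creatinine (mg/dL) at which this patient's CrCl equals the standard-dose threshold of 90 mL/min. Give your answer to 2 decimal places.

0.79 mg/dL

Standard dose requires CrCl ≥ 90 mL/min.
Set (140 − 53) × 69 × 0.85 / (72 × SCr) = 90
SCr = (140 − 53) × 69 × 0.85 / (72 × 90) = 0.787 mg/dL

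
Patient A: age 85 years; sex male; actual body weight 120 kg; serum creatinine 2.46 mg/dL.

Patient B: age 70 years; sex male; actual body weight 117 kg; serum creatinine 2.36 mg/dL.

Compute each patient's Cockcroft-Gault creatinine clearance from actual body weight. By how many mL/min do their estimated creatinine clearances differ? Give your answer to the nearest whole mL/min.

11 mL/min

Patient A: CrCl = (140 − 85) × 120 / (72 × 2.46) = 6600.0 / 177.12 ≈ 37.3 mL/min
Patient B: CrCl = (140 − 70) × 117 / (72 × 2.36) = 8190.0 / 169.92 ≈ 48.2 mL/min
|37.3 − 48.2| = 10.9 mL/min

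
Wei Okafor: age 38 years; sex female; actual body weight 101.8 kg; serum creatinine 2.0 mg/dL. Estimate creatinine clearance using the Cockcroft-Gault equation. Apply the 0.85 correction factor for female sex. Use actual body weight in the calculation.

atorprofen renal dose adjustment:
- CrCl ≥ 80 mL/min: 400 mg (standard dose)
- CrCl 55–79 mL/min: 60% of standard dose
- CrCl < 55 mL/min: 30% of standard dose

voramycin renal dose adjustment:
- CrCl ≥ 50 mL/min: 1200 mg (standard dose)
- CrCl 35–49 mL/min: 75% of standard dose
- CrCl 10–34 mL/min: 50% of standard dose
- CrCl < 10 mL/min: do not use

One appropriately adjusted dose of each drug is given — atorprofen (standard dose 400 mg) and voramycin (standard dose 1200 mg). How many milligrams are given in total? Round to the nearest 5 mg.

CrCl = (140 − 38) × 101.8 / (72 × 2) × 0.85 = 10383.6 / 144.00 × 0.85 ≈ 61.3 mL/min
CrCl ≈ 61 mL/min.
atorprofen: 55–79 mL/min → 60% of 400 mg = 240 mg.
voramycin: ≥ 50 mL/min → 100% of 1200 mg = 1200 mg.
Total = 240 + 1200 = 1440 mg.

1440 mg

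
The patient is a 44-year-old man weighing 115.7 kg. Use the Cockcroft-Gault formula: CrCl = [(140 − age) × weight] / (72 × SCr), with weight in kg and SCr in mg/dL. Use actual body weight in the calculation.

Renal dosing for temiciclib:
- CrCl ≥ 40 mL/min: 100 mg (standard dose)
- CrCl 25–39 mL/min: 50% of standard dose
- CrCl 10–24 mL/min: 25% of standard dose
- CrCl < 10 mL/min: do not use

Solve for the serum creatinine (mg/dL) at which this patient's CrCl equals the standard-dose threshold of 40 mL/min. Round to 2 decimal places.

3.86 mg/dL

Standard dose requires CrCl ≥ 40 mL/min.
Set (140 − 44) × 115.7 / (72 × SCr) = 40
SCr = (140 − 44) × 115.7 / (72 × 40) = 3.857 mg/dL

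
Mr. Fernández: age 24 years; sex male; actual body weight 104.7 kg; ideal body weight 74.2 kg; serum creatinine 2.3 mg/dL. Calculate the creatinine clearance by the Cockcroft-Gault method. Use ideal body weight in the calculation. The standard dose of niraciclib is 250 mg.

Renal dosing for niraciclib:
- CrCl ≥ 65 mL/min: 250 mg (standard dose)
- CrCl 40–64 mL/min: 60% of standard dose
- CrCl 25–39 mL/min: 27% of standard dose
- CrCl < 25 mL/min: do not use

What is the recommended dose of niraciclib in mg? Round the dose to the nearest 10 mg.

150 mg

CrCl = (140 − 24) × 74.2 / (72 × 2.3) = 8607.2 / 165.60 ≈ 52.0 mL/min
CrCl ≈ 52 mL/min → bracket 40–64 mL/min.
60% of 250 mg = 150 mg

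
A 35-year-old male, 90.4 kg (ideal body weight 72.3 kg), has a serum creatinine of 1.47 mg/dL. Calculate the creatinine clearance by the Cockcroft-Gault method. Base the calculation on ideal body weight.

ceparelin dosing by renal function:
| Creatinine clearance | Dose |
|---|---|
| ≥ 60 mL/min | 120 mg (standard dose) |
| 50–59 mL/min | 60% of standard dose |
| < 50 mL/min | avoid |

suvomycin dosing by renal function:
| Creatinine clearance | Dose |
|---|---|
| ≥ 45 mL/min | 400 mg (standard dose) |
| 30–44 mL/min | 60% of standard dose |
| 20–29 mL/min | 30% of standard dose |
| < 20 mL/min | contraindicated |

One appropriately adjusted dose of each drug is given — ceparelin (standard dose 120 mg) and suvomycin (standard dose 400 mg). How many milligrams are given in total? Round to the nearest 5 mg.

CrCl = (140 − 35) × 72.3 / (72 × 1.47) = 7591.5 / 105.84 ≈ 71.7 mL/min
CrCl ≈ 72 mL/min.
ceparelin: ≥ 60 mL/min → 100% of 120 mg = 120 mg.
suvomycin: ≥ 45 mL/min → 100% of 400 mg = 400 mg.
Total = 120 + 400 = 520 mg.

520 mg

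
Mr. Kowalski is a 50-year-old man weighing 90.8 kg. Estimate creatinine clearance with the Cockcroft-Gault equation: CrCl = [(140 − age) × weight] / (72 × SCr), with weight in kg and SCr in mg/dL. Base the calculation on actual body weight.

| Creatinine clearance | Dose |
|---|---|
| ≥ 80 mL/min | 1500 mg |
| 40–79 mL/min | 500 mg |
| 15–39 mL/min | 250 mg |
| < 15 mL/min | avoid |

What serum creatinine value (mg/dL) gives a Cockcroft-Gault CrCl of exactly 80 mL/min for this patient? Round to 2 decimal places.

1.42 mg/dL

Standard dose requires CrCl ≥ 80 mL/min.
Set (140 − 50) × 90.8 / (72 × SCr) = 80
SCr = (140 − 50) × 90.8 / (72 × 80) = 1.419 mg/dL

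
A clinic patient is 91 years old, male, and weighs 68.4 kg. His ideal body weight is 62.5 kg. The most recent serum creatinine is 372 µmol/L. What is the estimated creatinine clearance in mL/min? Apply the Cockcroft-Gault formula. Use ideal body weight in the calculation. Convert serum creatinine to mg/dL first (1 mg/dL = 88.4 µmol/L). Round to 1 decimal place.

SCr = 372 / 88.4 = 4.208 mg/dL
CrCl = (140 − 91) × 62.5 / (72 × 4.208) = 3062.5 / 302.98 ≈ 10.1 mL/min

10.1 mL/min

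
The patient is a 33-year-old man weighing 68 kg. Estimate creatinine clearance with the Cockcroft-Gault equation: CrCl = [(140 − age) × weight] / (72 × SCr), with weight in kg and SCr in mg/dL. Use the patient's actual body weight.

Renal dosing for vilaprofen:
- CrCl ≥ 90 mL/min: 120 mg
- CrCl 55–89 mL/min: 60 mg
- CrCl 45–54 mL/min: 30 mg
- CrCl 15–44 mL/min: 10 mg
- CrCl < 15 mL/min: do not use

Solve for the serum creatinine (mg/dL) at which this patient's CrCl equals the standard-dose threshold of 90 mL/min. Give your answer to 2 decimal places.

Standard dose requires CrCl ≥ 90 mL/min.
Set (140 − 33) × 68 / (72 × SCr) = 90
SCr = (140 − 33) × 68 / (72 × 90) = 1.123 mg/dL

1.12 mg/dL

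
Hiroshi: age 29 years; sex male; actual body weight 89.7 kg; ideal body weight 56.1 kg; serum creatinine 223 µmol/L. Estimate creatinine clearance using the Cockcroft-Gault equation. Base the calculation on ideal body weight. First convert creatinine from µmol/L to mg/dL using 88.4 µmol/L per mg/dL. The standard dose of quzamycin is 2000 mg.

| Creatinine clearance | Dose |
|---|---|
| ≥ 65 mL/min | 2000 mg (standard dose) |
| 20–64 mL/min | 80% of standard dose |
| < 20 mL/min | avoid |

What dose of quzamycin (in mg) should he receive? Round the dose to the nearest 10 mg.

SCr = 223 / 88.4 = 2.523 mg/dL
CrCl = (140 − 29) × 56.1 / (72 × 2.523) = 6227.1 / 181.66 ≈ 34.3 mL/min
CrCl ≈ 34 mL/min → bracket 20–64 mL/min.
80% of 2000 mg = 1600 mg

1600 mg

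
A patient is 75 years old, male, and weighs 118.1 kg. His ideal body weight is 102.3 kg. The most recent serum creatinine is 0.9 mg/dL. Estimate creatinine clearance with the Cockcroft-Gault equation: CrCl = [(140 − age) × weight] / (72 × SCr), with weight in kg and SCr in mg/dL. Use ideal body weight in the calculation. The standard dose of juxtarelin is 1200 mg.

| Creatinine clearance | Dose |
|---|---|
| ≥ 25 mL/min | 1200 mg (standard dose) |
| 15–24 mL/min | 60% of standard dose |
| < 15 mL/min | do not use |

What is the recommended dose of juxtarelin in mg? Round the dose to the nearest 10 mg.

CrCl = (140 − 75) × 102.3 / (72 × 0.9) = 6649.5 / 64.80 ≈ 102.6 mL/min
CrCl ≈ 103 mL/min → bracket ≥ 25 mL/min.
100% of 1200 mg = 1200 mg

1200 mg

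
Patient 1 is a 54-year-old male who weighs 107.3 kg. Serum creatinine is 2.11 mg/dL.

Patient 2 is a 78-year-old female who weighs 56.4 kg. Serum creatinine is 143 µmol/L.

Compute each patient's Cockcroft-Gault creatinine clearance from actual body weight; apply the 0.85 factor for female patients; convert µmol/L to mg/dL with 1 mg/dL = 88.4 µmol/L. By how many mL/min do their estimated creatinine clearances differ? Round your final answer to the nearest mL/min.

Patient 1: CrCl = (140 − 54) × 107.3 / (72 × 2.11) = 9227.8 / 151.92 ≈ 60.7 mL/min
Patient 2: SCr = 143 / 88.4 = 1.618 mg/dL
Patient 2: CrCl = (140 − 78) × 56.4 / (72 × 1.618) × 0.85 = 3496.8 / 116.50 × 0.85 ≈ 25.5 mL/min
|60.7 − 25.5| = 35.2 mL/min

35 mL/min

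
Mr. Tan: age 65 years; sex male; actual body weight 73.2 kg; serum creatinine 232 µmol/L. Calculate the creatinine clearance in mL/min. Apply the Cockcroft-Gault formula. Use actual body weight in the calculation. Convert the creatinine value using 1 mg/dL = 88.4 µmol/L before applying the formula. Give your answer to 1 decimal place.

SCr = 232 / 88.4 = 2.624 mg/dL
CrCl = (140 − 65) × 73.2 / (72 × 2.624) = 5490.0 / 188.93 ≈ 29.1 mL/min

29.1 mL/min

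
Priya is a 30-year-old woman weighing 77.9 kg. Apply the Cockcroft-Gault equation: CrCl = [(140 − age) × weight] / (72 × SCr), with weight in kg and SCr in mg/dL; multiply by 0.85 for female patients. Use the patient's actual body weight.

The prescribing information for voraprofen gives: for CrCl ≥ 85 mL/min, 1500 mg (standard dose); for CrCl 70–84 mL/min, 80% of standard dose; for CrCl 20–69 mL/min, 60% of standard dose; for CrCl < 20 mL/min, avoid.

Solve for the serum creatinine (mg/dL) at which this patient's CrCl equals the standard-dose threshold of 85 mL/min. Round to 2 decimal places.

1.19 mg/dL

Standard dose requires CrCl ≥ 85 mL/min.
Set (140 − 30) × 77.9 × 0.85 / (72 × SCr) = 85
SCr = (140 − 30) × 77.9 × 0.85 / (72 × 85) = 1.190 mg/dL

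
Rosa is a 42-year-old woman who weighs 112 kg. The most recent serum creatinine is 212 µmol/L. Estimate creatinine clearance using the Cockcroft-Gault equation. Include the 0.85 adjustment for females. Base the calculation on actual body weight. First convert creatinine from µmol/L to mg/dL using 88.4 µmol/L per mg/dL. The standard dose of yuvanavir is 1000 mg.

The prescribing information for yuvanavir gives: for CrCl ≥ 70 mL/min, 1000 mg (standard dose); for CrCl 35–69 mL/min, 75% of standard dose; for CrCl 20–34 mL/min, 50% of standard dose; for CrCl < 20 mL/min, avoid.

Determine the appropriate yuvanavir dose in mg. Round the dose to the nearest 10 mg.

SCr = 212 / 88.4 = 2.398 mg/dL
CrCl = (140 − 42) × 112 / (72 × 2.398) × 0.85 = 10976.0 / 172.66 × 0.85 ≈ 54.0 mL/min
CrCl ≈ 54 mL/min → bracket 35–69 mL/min.
75% of 1000 mg = 750 mg

750 mg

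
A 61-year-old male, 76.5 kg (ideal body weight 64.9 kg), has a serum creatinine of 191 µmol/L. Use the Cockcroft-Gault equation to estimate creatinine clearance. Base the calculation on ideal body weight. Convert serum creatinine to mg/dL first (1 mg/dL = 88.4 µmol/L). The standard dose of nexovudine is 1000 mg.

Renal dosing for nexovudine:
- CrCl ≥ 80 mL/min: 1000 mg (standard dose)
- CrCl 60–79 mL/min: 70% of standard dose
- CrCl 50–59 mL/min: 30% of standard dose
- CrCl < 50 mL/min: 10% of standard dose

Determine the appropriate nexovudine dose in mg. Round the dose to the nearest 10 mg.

SCr = 191 / 88.4 = 2.161 mg/dL
CrCl = (140 − 61) × 64.9 / (72 × 2.161) = 5127.1 / 155.59 ≈ 33.0 mL/min
CrCl ≈ 33 mL/min → bracket < 50 mL/min.
10% of 1000 mg = 100 mg

100 mg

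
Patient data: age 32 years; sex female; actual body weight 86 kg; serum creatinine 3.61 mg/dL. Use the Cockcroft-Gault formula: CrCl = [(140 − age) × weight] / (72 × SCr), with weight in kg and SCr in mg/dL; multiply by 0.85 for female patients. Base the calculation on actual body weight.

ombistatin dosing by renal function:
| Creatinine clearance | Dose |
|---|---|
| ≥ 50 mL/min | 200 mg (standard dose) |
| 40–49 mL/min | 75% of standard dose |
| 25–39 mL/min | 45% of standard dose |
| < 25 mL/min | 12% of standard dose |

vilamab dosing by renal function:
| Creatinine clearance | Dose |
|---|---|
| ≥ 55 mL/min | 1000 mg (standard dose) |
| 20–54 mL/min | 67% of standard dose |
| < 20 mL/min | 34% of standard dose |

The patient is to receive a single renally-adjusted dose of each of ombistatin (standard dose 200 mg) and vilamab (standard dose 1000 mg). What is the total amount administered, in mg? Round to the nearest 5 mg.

760 mg

CrCl = (140 − 32) × 86 / (72 × 3.61) × 0.85 = 9288.0 / 259.92 × 0.85 ≈ 30.4 mL/min
CrCl ≈ 30 mL/min.
ombistatin: 25–39 mL/min → 45% of 200 mg = 90 mg.
vilamab: 20–54 mL/min → 67% of 1000 mg = 670 mg.
Total = 90 + 670 = 760 mg.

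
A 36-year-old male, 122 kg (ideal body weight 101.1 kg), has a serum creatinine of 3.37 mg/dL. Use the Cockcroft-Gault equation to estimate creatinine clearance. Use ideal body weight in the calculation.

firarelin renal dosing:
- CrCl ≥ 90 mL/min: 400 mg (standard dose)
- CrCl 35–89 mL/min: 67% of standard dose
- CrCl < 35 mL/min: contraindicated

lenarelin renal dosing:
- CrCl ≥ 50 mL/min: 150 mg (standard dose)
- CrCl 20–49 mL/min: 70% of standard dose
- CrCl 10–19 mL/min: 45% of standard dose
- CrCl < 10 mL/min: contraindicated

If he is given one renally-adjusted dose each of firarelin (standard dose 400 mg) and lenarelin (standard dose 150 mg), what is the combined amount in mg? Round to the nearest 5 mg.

CrCl = (140 − 36) × 101.1 / (72 × 3.37) = 10514.4 / 242.64 ≈ 43.3 mL/min
CrCl ≈ 43 mL/min.
firarelin: 35–89 mL/min → 67% of 400 mg = 268 mg.
lenarelin: 20–49 mL/min → 70% of 150 mg = 105 mg.
Total = 268 + 105 = 373 mg.

375 mg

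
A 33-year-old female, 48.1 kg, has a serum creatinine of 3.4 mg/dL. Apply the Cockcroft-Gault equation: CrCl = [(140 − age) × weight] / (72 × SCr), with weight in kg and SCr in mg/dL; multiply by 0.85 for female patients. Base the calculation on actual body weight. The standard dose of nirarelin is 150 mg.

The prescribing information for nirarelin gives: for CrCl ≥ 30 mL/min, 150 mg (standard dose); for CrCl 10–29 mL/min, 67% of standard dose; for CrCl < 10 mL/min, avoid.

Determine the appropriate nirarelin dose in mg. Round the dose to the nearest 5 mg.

100 mg

CrCl = (140 − 33) × 48.1 / (72 × 3.4) × 0.85 = 5146.7 / 244.80 × 0.85 ≈ 17.9 mL/min
CrCl ≈ 18 mL/min → bracket 10–29 mL/min.
67% of 150 mg = 100.5 mg → 100 mg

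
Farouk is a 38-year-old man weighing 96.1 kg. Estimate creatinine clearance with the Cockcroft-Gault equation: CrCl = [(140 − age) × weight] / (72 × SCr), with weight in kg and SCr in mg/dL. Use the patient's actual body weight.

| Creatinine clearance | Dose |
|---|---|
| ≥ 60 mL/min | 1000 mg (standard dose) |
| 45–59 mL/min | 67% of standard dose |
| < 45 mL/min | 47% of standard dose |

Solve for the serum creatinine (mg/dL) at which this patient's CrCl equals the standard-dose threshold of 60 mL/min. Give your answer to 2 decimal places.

Standard dose requires CrCl ≥ 60 mL/min.
Set (140 − 38) × 96.1 / (72 × SCr) = 60
SCr = (140 − 38) × 96.1 / (72 × 60) = 2.269 mg/dL

2.27 mg/dL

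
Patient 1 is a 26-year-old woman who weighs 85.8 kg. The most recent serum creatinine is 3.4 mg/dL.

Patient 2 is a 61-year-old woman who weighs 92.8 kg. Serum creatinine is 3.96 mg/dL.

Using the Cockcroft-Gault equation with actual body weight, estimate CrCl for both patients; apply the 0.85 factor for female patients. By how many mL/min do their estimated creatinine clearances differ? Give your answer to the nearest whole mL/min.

12 mL/min

Patient 1: CrCl = (140 − 26) × 85.8 / (72 × 3.4) × 0.85 = 9781.2 / 244.80 × 0.85 ≈ 34.0 mL/min
Patient 2: CrCl = (140 − 61) × 92.8 / (72 × 3.96) × 0.85 = 7331.2 / 285.12 × 0.85 ≈ 21.9 mL/min
|34.0 − 21.9| = 12.1 mL/min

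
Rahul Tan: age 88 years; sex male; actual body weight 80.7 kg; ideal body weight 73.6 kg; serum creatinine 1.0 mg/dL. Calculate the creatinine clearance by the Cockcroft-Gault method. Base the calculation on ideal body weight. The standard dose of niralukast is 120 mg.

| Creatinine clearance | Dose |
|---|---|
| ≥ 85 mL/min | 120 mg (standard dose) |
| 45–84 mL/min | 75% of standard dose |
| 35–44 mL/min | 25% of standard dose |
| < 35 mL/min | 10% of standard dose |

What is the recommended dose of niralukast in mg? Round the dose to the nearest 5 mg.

90 mg

CrCl = (140 − 88) × 73.6 / (72 × 1) = 3827.2 / 72.00 ≈ 53.2 mL/min
CrCl ≈ 53 mL/min → bracket 45–84 mL/min.
75% of 120 mg = 90 mg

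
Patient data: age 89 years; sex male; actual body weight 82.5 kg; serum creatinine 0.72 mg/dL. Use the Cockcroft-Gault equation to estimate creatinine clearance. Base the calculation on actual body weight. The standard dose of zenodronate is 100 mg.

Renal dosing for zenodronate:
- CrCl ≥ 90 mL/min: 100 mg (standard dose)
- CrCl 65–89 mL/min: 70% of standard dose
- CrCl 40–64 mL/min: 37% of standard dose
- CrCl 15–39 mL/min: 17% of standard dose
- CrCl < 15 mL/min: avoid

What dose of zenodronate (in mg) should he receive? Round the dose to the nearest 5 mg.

CrCl = (140 − 89) × 82.5 / (72 × 0.72) = 4207.5 / 51.84 ≈ 81.2 mL/min
CrCl ≈ 81 mL/min → bracket 65–89 mL/min.
70% of 100 mg = 70 mg

70 mg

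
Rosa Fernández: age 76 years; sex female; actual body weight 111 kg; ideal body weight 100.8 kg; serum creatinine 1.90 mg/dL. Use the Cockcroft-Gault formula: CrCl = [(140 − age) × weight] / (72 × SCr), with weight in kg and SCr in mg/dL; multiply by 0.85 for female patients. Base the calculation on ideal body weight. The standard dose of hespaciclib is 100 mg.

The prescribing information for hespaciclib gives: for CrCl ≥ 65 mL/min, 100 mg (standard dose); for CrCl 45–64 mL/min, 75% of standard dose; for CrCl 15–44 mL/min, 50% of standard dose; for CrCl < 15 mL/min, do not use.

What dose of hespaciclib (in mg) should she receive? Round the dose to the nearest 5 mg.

50 mg

CrCl = (140 − 76) × 100.8 / (72 × 1.9) × 0.85 = 6451.2 / 136.80 × 0.85 ≈ 40.1 mL/min
CrCl ≈ 40 mL/min → bracket 15–44 mL/min.
50% of 100 mg = 50 mg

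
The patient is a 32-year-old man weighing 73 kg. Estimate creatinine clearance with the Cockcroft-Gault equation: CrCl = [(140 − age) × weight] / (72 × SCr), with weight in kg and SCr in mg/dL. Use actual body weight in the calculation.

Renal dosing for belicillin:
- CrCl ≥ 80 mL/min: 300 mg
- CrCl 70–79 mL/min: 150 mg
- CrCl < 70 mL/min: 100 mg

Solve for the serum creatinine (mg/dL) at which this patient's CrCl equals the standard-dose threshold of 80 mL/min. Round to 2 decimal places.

Standard dose requires CrCl ≥ 80 mL/min.
Set (140 − 32) × 73 / (72 × SCr) = 80
SCr = (140 − 32) × 73 / (72 × 80) = 1.369 mg/dL

1.37 mg/dL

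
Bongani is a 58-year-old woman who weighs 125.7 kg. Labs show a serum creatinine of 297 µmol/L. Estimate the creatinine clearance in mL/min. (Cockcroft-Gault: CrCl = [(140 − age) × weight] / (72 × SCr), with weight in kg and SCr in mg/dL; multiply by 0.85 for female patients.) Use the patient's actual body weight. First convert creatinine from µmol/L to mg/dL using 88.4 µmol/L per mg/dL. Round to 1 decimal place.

SCr = 297 / 88.4 = 3.36 mg/dL
CrCl = (140 − 58) × 125.7 / (72 × 3.36) × 0.85 = 10307.4 / 241.92 × 0.85 ≈ 36.2 mL/min

36.2 mL/min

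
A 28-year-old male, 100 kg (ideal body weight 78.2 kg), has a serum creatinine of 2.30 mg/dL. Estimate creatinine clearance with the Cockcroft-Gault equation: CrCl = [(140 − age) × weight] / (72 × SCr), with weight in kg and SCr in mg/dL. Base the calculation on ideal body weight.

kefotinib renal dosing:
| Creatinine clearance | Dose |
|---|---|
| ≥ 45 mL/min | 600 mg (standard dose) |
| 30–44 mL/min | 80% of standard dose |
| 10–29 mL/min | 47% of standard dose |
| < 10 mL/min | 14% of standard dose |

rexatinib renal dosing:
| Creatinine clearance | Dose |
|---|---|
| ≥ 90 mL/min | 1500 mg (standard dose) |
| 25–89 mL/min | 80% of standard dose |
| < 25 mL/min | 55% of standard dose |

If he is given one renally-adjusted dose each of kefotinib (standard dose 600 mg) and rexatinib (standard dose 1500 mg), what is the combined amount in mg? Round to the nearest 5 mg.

CrCl = (140 − 28) × 78.2 / (72 × 2.3) = 8758.4 / 165.60 ≈ 52.9 mL/min
CrCl ≈ 53 mL/min.
kefotinib: ≥ 45 mL/min → 100% of 600 mg = 600 mg.
rexatinib: 25–89 mL/min → 80% of 1500 mg = 1200 mg.
Total = 600 + 1200 = 1800 mg.

1800 mg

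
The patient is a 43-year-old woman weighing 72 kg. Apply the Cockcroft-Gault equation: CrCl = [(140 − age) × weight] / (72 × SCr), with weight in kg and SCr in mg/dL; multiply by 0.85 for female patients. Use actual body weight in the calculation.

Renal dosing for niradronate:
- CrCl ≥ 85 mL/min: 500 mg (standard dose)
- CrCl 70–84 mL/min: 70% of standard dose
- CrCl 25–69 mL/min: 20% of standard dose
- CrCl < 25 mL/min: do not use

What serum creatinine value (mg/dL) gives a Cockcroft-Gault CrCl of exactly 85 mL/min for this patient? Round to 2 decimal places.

0.97 mg/dL

Standard dose requires CrCl ≥ 85 mL/min.
Set (140 − 43) × 72 × 0.85 / (72 × SCr) = 85
SCr = (140 − 43) × 72 × 0.85 / (72 × 85) = 0.970 mg/dL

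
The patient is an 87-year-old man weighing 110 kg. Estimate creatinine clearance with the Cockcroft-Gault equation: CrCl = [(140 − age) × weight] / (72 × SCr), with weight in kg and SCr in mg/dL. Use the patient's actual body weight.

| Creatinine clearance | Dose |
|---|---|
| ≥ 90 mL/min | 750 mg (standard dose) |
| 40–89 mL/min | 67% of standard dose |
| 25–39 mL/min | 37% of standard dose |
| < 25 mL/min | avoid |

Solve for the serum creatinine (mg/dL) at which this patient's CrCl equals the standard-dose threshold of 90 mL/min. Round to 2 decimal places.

0.90 mg/dL

Standard dose requires CrCl ≥ 90 mL/min.
Set (140 − 87) × 110 / (72 × SCr) = 90
SCr = (140 − 87) × 110 / (72 × 90) = 0.900 mg/dL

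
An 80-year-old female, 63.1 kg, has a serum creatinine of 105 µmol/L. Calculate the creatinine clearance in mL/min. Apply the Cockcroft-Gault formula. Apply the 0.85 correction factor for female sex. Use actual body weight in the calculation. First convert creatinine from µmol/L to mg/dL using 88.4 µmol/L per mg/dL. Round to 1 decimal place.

SCr = 105 / 88.4 = 1.188 mg/dL
CrCl = (140 − 80) × 63.1 / (72 × 1.188) × 0.85 = 3786.0 / 85.54 × 0.85 ≈ 37.6 mL/min

37.6 mL/min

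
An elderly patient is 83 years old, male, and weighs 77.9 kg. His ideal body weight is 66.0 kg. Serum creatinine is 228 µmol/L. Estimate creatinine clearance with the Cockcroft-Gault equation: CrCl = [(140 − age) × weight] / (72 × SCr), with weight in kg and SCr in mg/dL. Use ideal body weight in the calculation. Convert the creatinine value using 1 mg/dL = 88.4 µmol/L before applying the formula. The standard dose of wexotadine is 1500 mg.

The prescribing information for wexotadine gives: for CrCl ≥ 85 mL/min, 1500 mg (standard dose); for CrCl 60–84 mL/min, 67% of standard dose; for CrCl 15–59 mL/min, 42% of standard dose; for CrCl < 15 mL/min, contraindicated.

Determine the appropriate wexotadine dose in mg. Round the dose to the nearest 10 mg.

630 mg

SCr = 228 / 88.4 = 2.579 mg/dL
CrCl = (140 − 83) × 66 / (72 × 2.579) = 3762.0 / 185.69 ≈ 20.3 mL/min
CrCl ≈ 20 mL/min → bracket 15–59 mL/min.
42% of 1500 mg = 630 mg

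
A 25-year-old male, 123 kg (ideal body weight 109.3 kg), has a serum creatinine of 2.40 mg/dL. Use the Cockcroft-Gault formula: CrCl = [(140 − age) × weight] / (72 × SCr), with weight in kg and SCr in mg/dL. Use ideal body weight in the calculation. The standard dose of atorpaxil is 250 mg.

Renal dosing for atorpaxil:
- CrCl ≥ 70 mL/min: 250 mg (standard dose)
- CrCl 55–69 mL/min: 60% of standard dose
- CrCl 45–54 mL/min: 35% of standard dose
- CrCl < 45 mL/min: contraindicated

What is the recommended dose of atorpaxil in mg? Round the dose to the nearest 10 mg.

250 mg

CrCl = (140 − 25) × 109.3 / (72 × 2.4) = 12569.5 / 172.80 ≈ 72.7 mL/min
CrCl ≈ 73 mL/min → bracket ≥ 70 mL/min.
100% of 250 mg = 250 mg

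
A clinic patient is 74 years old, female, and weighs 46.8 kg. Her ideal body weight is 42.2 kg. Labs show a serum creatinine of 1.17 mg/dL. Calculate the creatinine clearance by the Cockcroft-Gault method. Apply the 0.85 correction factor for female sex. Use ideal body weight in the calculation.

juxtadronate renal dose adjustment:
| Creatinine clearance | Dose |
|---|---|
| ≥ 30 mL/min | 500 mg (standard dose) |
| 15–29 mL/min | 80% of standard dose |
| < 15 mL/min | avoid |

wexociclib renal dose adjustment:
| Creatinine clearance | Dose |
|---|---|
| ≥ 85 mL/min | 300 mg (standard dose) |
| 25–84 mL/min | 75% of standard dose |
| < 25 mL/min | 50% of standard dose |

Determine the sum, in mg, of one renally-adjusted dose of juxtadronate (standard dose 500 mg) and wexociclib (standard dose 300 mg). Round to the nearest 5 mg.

CrCl = (140 − 74) × 42.2 / (72 × 1.17) × 0.85 = 2785.2 / 84.24 × 0.85 ≈ 28.1 mL/min
CrCl ≈ 28 mL/min.
juxtadronate: 15–29 mL/min → 80% of 500 mg = 400 mg.
wexociclib: 25–84 mL/min → 75% of 300 mg = 225 mg.
Total = 400 + 225 = 625 mg.

625 mg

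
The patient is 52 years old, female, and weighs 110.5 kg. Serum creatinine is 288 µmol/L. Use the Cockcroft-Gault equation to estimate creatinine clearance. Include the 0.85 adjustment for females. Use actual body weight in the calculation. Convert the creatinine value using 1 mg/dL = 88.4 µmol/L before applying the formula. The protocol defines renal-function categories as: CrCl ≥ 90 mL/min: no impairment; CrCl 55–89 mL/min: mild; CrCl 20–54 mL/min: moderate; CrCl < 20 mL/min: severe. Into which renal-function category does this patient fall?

moderate

SCr = 288 / 88.4 = 3.258 mg/dL
CrCl = (140 − 52) × 110.5 / (72 × 3.258) × 0.85 = 9724.0 / 234.58 × 0.85 ≈ 35.2 mL/min
35 mL/min falls in the 'moderate' range.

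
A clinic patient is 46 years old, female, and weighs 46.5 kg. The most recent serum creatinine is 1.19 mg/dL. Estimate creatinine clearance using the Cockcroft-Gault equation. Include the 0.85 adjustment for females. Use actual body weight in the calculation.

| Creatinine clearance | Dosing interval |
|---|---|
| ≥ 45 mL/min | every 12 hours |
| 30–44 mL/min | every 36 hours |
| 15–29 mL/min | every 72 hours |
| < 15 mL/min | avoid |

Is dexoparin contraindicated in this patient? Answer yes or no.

no

CrCl = (140 − 46) × 46.5 / (72 × 1.19) × 0.85 = 4371.0 / 85.68 × 0.85 ≈ 43.4 mL/min
CrCl ≈ 43 mL/min, which is ≥ 15 mL/min.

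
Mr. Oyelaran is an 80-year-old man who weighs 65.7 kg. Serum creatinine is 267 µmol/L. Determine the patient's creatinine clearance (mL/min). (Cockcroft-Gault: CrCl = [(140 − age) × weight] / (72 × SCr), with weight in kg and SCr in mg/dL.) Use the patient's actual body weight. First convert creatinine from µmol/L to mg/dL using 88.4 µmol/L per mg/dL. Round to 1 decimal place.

18.1 mL/min

SCr = 267 / 88.4 = 3.02 mg/dL
CrCl = (140 − 80) × 65.7 / (72 × 3.02) = 3942.0 / 217.44 ≈ 18.1 mL/min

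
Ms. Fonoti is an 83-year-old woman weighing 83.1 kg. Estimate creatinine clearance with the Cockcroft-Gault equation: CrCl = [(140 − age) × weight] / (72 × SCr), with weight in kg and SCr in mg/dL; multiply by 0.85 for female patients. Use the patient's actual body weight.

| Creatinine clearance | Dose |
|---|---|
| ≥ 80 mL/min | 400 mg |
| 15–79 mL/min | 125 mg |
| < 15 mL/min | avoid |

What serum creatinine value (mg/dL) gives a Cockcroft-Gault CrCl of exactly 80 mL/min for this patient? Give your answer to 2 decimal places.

0.70 mg/dL

Standard dose requires CrCl ≥ 80 mL/min.
Set (140 − 83) × 83.1 × 0.85 / (72 × SCr) = 80
SCr = (140 − 83) × 83.1 × 0.85 / (72 × 80) = 0.699 mg/dL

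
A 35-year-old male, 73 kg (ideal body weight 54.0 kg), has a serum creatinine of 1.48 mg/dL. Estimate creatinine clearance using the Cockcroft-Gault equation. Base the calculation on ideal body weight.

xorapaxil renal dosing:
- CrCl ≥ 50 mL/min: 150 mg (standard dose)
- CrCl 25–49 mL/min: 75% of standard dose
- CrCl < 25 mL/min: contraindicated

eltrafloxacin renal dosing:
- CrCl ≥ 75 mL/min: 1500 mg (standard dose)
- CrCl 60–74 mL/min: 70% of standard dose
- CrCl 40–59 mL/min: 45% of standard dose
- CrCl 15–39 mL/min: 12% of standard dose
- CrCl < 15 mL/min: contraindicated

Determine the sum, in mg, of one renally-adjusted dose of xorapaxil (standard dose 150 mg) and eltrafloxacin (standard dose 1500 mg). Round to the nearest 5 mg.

825 mg

CrCl = (140 − 35) × 54 / (72 × 1.48) = 5670.0 / 106.56 ≈ 53.2 mL/min
CrCl ≈ 53 mL/min.
xorapaxil: ≥ 50 mL/min → 100% of 150 mg = 150 mg.
eltrafloxacin: 40–59 mL/min → 45% of 1500 mg = 675 mg.
Total = 150 + 675 = 825 mg.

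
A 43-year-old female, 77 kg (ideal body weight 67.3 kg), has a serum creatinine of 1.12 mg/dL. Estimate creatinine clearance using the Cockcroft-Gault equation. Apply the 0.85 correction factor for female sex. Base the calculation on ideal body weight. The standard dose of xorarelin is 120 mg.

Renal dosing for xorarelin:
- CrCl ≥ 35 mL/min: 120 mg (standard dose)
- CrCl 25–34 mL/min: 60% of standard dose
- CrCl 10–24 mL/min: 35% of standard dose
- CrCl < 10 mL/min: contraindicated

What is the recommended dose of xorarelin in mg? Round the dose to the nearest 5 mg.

120 mg

CrCl = (140 − 43) × 67.3 / (72 × 1.12) × 0.85 = 6528.1 / 80.64 × 0.85 ≈ 68.8 mL/min
CrCl ≈ 69 mL/min → bracket ≥ 35 mL/min.
100% of 120 mg = 120 mg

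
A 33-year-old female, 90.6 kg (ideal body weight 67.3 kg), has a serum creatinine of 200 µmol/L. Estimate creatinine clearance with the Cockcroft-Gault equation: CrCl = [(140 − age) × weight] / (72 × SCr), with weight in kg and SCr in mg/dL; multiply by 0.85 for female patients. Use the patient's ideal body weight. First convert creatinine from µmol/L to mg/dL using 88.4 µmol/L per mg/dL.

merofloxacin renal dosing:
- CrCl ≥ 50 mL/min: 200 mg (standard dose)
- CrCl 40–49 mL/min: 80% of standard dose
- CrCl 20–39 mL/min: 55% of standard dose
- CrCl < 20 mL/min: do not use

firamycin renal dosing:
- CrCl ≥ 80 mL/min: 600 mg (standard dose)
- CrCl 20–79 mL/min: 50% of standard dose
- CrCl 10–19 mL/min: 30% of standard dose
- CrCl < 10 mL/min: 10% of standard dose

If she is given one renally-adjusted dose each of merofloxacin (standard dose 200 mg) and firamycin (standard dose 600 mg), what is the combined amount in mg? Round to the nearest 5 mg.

410 mg

SCr = 200 / 88.4 = 2.262 mg/dL
CrCl = (140 − 33) × 67.3 / (72 × 2.262) × 0.85 = 7201.1 / 162.86 × 0.85 ≈ 37.6 mL/min
CrCl ≈ 38 mL/min.
merofloxacin: 20–39 mL/min → 55% of 200 mg = 110 mg.
firamycin: 20–79 mL/min → 50% of 600 mg = 300 mg.
Total = 110 + 300 = 410 mg.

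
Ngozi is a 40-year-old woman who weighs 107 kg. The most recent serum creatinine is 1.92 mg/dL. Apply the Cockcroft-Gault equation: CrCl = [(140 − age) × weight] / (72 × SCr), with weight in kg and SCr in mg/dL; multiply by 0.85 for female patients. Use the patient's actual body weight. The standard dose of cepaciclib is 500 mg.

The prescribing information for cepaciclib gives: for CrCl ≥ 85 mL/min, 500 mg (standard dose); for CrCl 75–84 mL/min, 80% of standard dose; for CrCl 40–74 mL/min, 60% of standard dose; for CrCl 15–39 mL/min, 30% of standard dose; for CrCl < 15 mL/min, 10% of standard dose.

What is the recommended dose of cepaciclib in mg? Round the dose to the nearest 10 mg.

300 mg

CrCl = (140 − 40) × 107 / (72 × 1.92) × 0.85 = 10700.0 / 138.24 × 0.85 ≈ 65.8 mL/min
CrCl ≈ 66 mL/min → bracket 40–74 mL/min.
60% of 500 mg = 300 mg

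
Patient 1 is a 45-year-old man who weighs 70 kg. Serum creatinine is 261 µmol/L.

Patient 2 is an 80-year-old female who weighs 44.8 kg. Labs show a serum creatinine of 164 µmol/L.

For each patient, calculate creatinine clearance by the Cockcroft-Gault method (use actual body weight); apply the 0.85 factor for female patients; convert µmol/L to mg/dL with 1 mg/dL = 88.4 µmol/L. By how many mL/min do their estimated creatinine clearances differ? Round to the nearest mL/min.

14 mL/min

Patient 1: SCr = 261 / 88.4 = 2.952 mg/dL
Patient 1: CrCl = (140 − 45) × 70 / (72 × 2.952) = 6650.0 / 212.54 ≈ 31.3 mL/min
Patient 2: SCr = 164 / 88.4 = 1.855 mg/dL
Patient 2: CrCl = (140 − 80) × 44.8 / (72 × 1.855) × 0.85 = 2688.0 / 133.56 × 0.85 ≈ 17.1 mL/min
|31.3 − 17.1| = 14.2 mL/min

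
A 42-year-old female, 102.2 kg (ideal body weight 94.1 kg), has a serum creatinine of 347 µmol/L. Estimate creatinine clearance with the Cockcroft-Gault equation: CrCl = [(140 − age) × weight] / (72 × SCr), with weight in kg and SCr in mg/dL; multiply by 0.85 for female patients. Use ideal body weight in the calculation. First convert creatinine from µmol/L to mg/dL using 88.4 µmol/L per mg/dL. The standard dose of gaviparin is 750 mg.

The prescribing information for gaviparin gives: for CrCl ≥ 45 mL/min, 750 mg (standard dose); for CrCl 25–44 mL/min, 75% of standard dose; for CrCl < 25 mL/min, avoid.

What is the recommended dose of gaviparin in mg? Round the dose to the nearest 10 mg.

560 mg

SCr = 347 / 88.4 = 3.925 mg/dL
CrCl = (140 − 42) × 94.1 / (72 × 3.925) × 0.85 = 9221.8 / 282.60 × 0.85 ≈ 27.7 mL/min
CrCl ≈ 28 mL/min → bracket 25–44 mL/min.
75% of 750 mg = 562.5 mg → 560 mg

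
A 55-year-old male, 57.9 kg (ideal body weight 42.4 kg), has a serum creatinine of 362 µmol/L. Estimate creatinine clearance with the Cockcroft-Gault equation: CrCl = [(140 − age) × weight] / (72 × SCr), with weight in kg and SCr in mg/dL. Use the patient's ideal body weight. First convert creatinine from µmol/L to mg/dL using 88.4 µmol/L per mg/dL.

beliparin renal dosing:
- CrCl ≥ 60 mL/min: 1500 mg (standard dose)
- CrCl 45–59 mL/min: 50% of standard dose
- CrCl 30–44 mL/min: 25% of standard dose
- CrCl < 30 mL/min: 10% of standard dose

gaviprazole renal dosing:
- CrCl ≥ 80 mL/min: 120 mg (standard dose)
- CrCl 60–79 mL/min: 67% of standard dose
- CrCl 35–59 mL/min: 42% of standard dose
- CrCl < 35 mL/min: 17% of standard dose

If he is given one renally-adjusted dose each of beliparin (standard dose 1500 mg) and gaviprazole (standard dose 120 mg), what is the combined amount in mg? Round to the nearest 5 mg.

170 mg

SCr = 362 / 88.4 = 4.095 mg/dL
CrCl = (140 − 55) × 42.4 / (72 × 4.095) = 3604.0 / 294.84 ≈ 12.2 mL/min
CrCl ≈ 12 mL/min.
beliparin: < 30 mL/min → 10% of 1500 mg = 150 mg.
gaviprazole: < 35 mL/min → 17% of 120 mg = 20.4 mg.
Total = 150 + 20.4 = 170.4 mg.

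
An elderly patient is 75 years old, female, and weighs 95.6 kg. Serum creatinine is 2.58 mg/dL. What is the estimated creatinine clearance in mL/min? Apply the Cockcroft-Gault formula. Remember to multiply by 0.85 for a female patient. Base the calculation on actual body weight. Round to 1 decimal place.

CrCl = (140 − 75) × 95.6 / (72 × 2.58) × 0.85 = 6214.0 / 185.76 × 0.85 ≈ 28.4 mL/min

28.4 mL/min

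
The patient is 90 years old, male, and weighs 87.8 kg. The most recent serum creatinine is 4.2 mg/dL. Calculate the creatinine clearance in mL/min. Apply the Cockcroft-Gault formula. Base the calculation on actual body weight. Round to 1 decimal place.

14.5 mL/min

CrCl = (140 − 90) × 87.8 / (72 × 4.2) = 4390.0 / 302.40 ≈ 14.5 mL/min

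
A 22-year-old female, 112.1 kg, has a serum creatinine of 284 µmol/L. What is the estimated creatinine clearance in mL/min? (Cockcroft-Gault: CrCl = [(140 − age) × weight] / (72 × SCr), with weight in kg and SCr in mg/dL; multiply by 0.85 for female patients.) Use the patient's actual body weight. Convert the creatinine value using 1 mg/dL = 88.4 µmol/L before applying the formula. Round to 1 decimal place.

SCr = 284 / 88.4 = 3.213 mg/dL
CrCl = (140 − 22) × 112.1 / (72 × 3.213) × 0.85 = 13227.8 / 231.34 × 0.85 ≈ 48.6 mL/min

48.6 mL/min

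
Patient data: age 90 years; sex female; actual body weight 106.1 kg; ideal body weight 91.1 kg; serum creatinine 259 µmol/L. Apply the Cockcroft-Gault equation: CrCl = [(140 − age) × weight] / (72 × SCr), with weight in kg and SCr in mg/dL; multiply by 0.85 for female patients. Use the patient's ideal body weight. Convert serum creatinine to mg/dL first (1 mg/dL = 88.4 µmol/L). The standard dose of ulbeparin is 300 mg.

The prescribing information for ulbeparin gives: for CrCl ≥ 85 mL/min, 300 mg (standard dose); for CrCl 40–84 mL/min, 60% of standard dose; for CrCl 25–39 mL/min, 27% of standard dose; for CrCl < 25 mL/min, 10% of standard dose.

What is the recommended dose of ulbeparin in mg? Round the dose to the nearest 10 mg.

30 mg

SCr = 259 / 88.4 = 2.93 mg/dL
CrCl = (140 − 90) × 91.1 / (72 × 2.93) × 0.85 = 4555.0 / 210.96 × 0.85 ≈ 18.4 mL/min
CrCl ≈ 18 mL/min → bracket < 25 mL/min.
10% of 300 mg = 30 mg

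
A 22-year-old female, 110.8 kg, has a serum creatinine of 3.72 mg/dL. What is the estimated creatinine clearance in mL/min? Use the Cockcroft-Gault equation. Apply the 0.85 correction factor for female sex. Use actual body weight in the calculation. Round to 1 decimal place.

CrCl = (140 − 22) × 110.8 / (72 × 3.72) × 0.85 = 13074.4 / 267.84 × 0.85 ≈ 41.5 mL/min

41.5 mL/min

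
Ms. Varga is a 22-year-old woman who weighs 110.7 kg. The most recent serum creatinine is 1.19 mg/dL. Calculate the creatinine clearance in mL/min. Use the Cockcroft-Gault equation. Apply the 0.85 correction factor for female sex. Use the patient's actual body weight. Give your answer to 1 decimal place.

129.6 mL/min

CrCl = (140 − 22) × 110.7 / (72 × 1.19) × 0.85 = 13062.6 / 85.68 × 0.85 ≈ 129.6 mL/min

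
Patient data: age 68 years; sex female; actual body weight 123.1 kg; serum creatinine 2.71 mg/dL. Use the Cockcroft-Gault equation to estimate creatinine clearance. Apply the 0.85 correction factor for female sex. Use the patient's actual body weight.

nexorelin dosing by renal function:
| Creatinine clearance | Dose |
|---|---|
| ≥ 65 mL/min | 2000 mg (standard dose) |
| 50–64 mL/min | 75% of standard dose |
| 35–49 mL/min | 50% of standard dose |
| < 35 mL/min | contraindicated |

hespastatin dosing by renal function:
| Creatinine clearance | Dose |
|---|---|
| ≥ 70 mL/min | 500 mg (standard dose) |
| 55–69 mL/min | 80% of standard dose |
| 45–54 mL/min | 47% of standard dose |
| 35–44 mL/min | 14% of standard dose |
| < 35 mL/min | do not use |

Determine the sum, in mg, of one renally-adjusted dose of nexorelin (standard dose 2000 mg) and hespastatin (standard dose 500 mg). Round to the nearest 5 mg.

CrCl = (140 − 68) × 123.1 / (72 × 2.71) × 0.85 = 8863.2 / 195.12 × 0.85 ≈ 38.6 mL/min
CrCl ≈ 39 mL/min.
nexorelin: 35–49 mL/min → 50% of 2000 mg = 1000 mg.
hespastatin: 35–44 mL/min → 14% of 500 mg = 70 mg.
Total = 1000 + 70 = 1070 mg.

1070 mg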